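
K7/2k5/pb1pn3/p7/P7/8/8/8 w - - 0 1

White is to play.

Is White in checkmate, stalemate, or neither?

White to move; white king on a8.
In check: no.
King squares — a7: attacked by Bb6; b7: attacked by Kc7; b8: attacked by Kc7.
Legal moves for White: none.
Not in check and no legal moves → stalemate.

stalemate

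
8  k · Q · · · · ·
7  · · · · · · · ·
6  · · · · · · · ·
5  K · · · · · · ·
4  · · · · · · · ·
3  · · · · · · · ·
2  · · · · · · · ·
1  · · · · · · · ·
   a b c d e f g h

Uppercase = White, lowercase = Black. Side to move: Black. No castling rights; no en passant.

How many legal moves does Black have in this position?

Black to move; king on a8.
In check: yes, from the white queen on c8.
Legal moves: Ka7.
Count: 1.

1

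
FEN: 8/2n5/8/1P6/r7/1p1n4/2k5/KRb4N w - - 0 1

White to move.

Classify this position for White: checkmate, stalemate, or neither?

checkmate

White to move; white king on a1.
In check: yes, from the black rook on a4.
King squares — b1: own rook; a2: attacked by Pb3; b2: attacked by Bc1.
Legal moves for White: none.
In check with no legal moves → checkmate.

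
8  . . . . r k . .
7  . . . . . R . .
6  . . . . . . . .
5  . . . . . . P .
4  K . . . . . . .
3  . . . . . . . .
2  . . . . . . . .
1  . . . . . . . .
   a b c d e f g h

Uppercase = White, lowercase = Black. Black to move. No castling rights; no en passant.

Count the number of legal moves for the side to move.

Black to move; king on f8.
In check: yes, from the white rook on f7.
Legal moves: Kg8, Kxf7.
Count: 2.

2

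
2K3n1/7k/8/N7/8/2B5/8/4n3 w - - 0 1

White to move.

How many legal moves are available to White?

19

White to move; king on c8.
In check: no.
Legal moves: Kd8, Kb8, Kd7, Kc7, Kb7, Nb7, Nc6, Nc4, Nb3, Bh8, Bg7, Bf6, Be5, Bd4, Bb4, Bd2, Bb2, Bxe1, Ba1.
Count: 19.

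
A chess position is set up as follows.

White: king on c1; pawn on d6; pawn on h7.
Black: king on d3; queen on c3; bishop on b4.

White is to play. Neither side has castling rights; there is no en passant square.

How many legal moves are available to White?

White to move; king on c1.
In check: yes, from the black queen on c3.
Legal moves: Kd1, Kb1.
Count: 2.

2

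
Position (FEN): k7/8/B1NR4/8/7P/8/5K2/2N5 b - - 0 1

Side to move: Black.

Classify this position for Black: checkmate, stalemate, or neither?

Black to move; black king on a8.
In check: no.
King squares — a7: attacked by Nc6; b7: attacked by Ba6; b8: attacked by Nc6.
Legal moves for Black: none.
Not in check and no legal moves → stalemate.

stalemate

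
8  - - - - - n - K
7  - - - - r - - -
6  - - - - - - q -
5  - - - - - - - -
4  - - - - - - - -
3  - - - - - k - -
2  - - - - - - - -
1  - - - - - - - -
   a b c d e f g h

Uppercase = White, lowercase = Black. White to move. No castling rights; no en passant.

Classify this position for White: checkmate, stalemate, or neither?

stalemate

White to move; white king on h8.
In check: no.
King squares — g7: attacked by Qg6; h7: attacked by Qg6; g8: attacked by Qg6.
Legal moves for White: none.
Not in check and no legal moves → stalemate.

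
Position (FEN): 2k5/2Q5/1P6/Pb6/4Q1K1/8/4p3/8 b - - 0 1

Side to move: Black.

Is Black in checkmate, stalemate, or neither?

checkmate

Black to move; black king on c8.
In check: yes, from the white queen on c7.
King squares — b7: attacked by Qe4; c7: attacked by Pb6; d7: attacked by Qc7; b8: attacked by Qc7; d8: attacked by Qc7.
Legal moves for Black: none.
In check with no legal moves → checkmate.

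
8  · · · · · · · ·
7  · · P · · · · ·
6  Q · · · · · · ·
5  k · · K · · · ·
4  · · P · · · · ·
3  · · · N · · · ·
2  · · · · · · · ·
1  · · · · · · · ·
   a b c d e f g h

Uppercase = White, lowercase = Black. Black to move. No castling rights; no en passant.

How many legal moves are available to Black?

Black to move; king on a5.
In check: yes, from the white queen on a6.
Legal moves: Kxa6.
Count: 1.

1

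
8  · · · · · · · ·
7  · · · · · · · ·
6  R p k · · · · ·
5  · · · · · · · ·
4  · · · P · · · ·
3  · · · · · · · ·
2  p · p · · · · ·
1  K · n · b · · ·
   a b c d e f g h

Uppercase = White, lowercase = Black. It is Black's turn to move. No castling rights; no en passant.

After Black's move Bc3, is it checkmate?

After Bc3: white king on a1; in check: yes, from the black bishop on c3.
King squares — b1: attacked by Pa2; a2: attacked by Nc1; b2: attacked by Bc3.
White has no legal moves → checkmate.

yes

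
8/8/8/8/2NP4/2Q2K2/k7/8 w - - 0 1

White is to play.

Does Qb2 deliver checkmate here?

yes

After Qb2: black king on a2; in check: yes, from the white queen on b2.
King squares — a1: attacked by Qb2; b1: attacked by Qb2; b2: attacked by Nc4; a3: attacked by Qb2; b3: attacked by Qb2.
Black has no legal moves → checkmate.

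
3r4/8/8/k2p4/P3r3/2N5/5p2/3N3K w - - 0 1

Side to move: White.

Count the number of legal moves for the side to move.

11

White to move; king on h1.
In check: no.
Legal moves: Nxd5, Nb5, Nxe4, Ne2, Na2, Nb1, Kh2, Kg2, Ne3, Nxf2, Nb2.
Count: 11.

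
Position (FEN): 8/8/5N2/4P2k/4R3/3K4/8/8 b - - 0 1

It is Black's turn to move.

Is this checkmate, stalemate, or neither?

Black to move; black king on h5.
In check: yes, from the white knight on f6.
King squares — g4: attacked by Re4; h4: attacked by Re4; g5: available; g6: available; h6: available.
Legal moves for Black: Kh6, Kg6, Kg5.
Black is in check but has 3 legal moves → neither.

neither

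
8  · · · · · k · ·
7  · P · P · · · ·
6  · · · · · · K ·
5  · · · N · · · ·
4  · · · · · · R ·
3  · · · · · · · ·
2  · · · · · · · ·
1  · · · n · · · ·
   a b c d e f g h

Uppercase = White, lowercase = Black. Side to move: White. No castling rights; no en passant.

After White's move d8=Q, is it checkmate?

yes

After d8=Q: black king on f8; in check: yes, from the white queen on d8.
King squares — e7: attacked by Nd5; f7: attacked by Kg6; g7: attacked by Kg6; e8: attacked by Qd8; g8: attacked by Qd8.
Black has no legal moves → checkmate.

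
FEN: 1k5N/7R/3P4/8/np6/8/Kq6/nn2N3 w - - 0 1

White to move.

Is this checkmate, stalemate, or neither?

White to move; white king on a2.
In check: yes, from the black queen on b2.
King squares — a1: attacked by Qb2; b1: attacked by Qb2; b2: attacked by Na4; a3: attacked by Nb1; b3: attacked by Na1.
Legal moves for White: none.
In check with no legal moves → checkmate.

checkmate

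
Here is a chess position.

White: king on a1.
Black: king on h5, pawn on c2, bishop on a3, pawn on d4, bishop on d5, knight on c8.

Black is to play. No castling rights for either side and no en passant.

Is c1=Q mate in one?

yes

After c1=Q: white king on a1; in check: yes, from the black queen on c1.
King squares — b1: attacked by Qc1; a2: attacked by Bd5; b2: attacked by Qc1.
White has no legal moves → checkmate.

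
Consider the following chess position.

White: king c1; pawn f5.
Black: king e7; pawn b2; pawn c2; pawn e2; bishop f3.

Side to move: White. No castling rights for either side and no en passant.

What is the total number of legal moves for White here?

White to move; king on c1.
In check: yes, from the black pawn on b2.
Legal moves: Kd2, Kxc2, Kxb2.
Count: 3.

3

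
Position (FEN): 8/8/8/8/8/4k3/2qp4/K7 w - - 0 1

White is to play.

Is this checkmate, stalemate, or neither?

stalemate

White to move; white king on a1.
In check: no.
King squares — b1: attacked by Qc2; a2: attacked by Qc2; b2: attacked by Qc2.
Legal moves for White: none.
Not in check and no legal moves → stalemate.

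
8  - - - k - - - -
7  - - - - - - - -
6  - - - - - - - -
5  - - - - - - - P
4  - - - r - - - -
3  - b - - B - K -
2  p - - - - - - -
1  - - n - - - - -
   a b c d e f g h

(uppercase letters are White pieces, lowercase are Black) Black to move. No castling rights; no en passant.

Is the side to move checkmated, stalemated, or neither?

Black to move; black king on d8.
In check: no.
Legal moves for Black include: Ke8, Kc8, Ke7, Kd7, Kc7, Rd7, Rd6, Rd5, Rh4, Rg4+, Rf4, Re4, Rc4, Rb4, Ra4, Rd3, Rd2, Rd1, ... (list truncated; more exist).
Black has legal moves and is not in check → neither.

neither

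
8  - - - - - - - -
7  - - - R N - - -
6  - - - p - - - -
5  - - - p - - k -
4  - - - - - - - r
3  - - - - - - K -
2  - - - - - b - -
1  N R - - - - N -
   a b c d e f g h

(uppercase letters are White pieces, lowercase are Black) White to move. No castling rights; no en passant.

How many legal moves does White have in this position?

White to move; king on g3.
In check: yes, from the black bishop on f2.
Legal moves: Kf3, Kg2, Kxf2.
Count: 3.

3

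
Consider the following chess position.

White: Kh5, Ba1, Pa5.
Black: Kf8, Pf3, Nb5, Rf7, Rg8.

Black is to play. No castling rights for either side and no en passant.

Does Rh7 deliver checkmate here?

After Rh7: white king on h5; in check: yes, from the black rook on h7.
King squares — g4: attacked by Rg8; h4: attacked by Rh7; g5: attacked by Rg8; g6: attacked by Rg8; h6: attacked by Rh7.
White has no legal moves → checkmate.

yes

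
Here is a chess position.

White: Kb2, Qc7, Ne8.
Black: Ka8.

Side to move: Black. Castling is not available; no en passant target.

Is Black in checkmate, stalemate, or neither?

Black to move; black king on a8.
In check: no.
King squares — a7: attacked by Qc7; b7: attacked by Qc7; b8: attacked by Qc7.
Legal moves for Black: none.
Not in check and no legal moves → stalemate.

stalemate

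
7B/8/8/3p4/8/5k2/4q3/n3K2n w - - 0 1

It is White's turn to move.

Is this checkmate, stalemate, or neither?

White to move; white king on e1.
In check: yes, from the black queen on e2.
King squares — d1: attacked by Qe2; f1: attacked by Qe2; d2: attacked by Qe2; e2: attacked by Kf3; f2: attacked by Nh1.
Legal moves for White: none.
In check with no legal moves → checkmate.

checkmate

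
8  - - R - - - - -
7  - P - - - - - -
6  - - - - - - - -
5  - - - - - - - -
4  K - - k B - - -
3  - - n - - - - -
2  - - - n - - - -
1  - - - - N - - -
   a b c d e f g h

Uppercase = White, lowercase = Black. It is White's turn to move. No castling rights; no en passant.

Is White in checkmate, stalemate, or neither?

neither

White to move; white king on a4.
In check: yes, from the black knight on c3.
King squares — a3: available; b3: attacked by Nd2; b4: available; a5: available; b5: attacked by Nc3.
Legal moves for White: Ka5, Kb4, Ka3, Rxc3.
White is in check but has 4 legal moves → neither.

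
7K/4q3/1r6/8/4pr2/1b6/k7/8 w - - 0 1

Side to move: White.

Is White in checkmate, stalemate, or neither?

White to move; white king on h8.
In check: no.
King squares — g7: attacked by Qe7; h7: attacked by Qe7; g8: attacked by Bb3.
Legal moves for White: none.
Not in check and no legal moves → stalemate.

stalemate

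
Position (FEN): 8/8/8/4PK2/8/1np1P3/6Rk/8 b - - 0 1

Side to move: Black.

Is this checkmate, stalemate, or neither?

neither

Black to move; black king on h2.
In check: yes, from the white rook on g2.
Legal moves for Black: Kh3, Kxg2, Kh1.
Black is in check but has 3 legal moves → neither.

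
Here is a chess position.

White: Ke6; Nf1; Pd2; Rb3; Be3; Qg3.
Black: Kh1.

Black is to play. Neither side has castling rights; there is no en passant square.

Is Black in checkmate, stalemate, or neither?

Black to move; black king on h1.
In check: no.
King squares — g1: attacked by Be3; g2: attacked by Qg3; h2: attacked by Nf1.
Legal moves for Black: none.
Not in check and no legal moves → stalemate.

stalemate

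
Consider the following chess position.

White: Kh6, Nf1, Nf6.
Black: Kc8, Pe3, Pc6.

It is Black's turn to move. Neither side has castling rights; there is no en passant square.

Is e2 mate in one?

After e2: white king on h6; in check: no.
White is not in check, so this cannot be checkmate.

no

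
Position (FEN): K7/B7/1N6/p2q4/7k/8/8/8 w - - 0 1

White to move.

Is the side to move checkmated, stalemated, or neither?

neither

White to move; white king on a8.
In check: yes, from the black queen on d5.
King squares — a7: own bishop; b7: attacked by Qd5; b8: available.
Legal moves for White: Kb8, Nxd5.
White is in check but has 2 legal moves → neither.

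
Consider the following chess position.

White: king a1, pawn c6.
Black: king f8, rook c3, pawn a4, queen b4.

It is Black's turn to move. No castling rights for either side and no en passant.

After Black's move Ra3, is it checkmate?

After Ra3: white king on a1; in check: yes, from the black rook on a3.
King squares — b1: attacked by Qb4; a2: attacked by Ra3; b2: attacked by Qb4.
White has no legal moves → checkmate.

yes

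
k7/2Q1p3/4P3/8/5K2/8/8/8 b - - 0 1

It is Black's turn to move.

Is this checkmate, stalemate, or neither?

stalemate

Black to move; black king on a8.
In check: no.
King squares — a7: attacked by Qc7; b7: attacked by Qc7; b8: attacked by Qc7.
Legal moves for Black: none.
Not in check and no legal moves → stalemate.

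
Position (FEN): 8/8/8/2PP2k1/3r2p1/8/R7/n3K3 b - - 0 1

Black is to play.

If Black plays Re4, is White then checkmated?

no

After Re4: white king on e1; in check: yes, from the black rook on e4.
White has 5 legal replies: Kf2, Kd2, Kf1, Kd1, Re2.
In check but a legal move exists → not checkmate.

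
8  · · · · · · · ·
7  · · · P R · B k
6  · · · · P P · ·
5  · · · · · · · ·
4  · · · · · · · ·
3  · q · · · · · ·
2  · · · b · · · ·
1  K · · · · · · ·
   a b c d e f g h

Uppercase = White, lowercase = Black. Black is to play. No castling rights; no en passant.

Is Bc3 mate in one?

After Bc3: white king on a1; in check: yes, from the black bishop on c3.
King squares — b1: attacked by Qb3; a2: attacked by Qb3; b2: attacked by Qb3.
White has no legal moves → checkmate.

yes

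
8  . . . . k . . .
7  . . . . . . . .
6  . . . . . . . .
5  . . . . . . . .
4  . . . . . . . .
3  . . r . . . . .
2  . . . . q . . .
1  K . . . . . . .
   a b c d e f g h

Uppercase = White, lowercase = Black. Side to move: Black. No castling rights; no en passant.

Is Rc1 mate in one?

yes

After Rc1: white king on a1; in check: yes, from the black rook on c1.
King squares — b1: attacked by Rc1; a2: attacked by Qe2; b2: attacked by Qe2.
White has no legal moves → checkmate.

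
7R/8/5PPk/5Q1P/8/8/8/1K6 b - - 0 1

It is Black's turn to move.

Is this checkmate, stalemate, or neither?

checkmate

Black to move; black king on h6.
In check: yes, from the white rook on h8.
King squares — g5: attacked by Qf5; h5: attacked by Qf5; g6: attacked by Qf5; g7: attacked by Pf6; h7: attacked by Pg6.
Legal moves for Black: none.
In check with no legal moves → checkmate.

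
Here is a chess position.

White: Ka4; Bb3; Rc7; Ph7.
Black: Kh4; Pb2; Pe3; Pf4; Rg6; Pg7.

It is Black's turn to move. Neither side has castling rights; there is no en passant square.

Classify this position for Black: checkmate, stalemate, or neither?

neither

Black to move; black king on h4.
In check: no.
Legal moves for Black include: Rh6, Rf6, Re6, Rd6, Rc6, Rb6, Ra6+, Rg5, Rg4, Rg3, Rg2, Rg1, Kh5, Kg5, Kg4, Kh3, Kg3, f3, ... (list truncated; more exist).
Black has legal moves and is not in check → neither.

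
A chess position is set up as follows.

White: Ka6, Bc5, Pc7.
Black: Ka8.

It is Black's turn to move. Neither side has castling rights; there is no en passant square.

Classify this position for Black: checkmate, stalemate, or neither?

stalemate

Black to move; black king on a8.
In check: no.
King squares — a7: attacked by Bc5; b7: attacked by Ka6; b8: attacked by Pc7.
Legal moves for Black: none.
Not in check and no legal moves → stalemate.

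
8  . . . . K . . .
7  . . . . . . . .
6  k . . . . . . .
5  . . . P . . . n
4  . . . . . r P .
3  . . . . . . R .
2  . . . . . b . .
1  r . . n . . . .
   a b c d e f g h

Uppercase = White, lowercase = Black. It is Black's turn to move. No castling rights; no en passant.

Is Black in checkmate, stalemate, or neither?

neither

Black to move; black king on a6.
In check: no.
Legal moves for Black include: Kb7, Ka7, Kb6, Kb5, Ka5, Ng7+, Nf6+, Nxg3, Rf8+, Rf7, Rf6, Rf5, Rxg4, Re4+, Rd4, Rc4, Rb4, Rfa4, ... (list truncated; more exist).
Black has legal moves and is not in check → neither.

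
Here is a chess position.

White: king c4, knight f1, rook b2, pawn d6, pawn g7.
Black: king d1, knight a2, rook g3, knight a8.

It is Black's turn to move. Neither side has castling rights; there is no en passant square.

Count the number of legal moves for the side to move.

Black to move; king on d1.
In check: no.
Legal moves: Nc7, Nb6+, Rxg7, Rg6, Rg5, Rg4+, Rh3, Rf3, Re3, Rd3, Rc3+, Rb3, Ra3, Rg2, Rg1, Nb4, Nc3, Nc1, Ke1, Kc1.
Count: 20.

20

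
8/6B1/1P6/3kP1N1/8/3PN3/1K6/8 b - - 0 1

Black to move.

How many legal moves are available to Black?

Black to move; king on d5.
In check: yes, from the white knight on e3.
Legal moves: Kc6, Kc5, Kd4.
Count: 3.

3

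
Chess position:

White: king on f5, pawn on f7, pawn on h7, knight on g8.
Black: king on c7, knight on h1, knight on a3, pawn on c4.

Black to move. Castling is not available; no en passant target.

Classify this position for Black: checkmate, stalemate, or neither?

neither

Black to move; black king on c7.
In check: no.
Legal moves for Black: Kd8, Kc8, Kb8, Kd7, Kb7, Kd6, Kc6, Kb6, Nb5, Nc2, Nb1, Ng3+, Nf2, c3.
Black has 14 legal moves and is not in check → neither.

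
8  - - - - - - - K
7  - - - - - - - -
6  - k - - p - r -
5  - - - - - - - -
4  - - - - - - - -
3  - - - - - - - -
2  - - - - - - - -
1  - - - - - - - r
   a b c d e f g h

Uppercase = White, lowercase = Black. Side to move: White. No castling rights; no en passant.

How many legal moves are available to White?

0

White to move; king on h8.
In check: yes, from the black rook on h1.
Legal moves: none.
Count: 0.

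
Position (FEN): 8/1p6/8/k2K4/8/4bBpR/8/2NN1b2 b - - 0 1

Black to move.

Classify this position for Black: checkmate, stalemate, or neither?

neither

Black to move; black king on a5.
In check: no.
Legal moves for Black include: Kb6, Ka6, Kb5, Kb4, Ka4, Ba7, Bh6, Bb6, Bg5, Bc5, Bf4, Bd4, Bf2, Bd2, Bg1, Bxc1, Ba6, Bb5, ... (list truncated; more exist).
Black has legal moves and is not in check → neither.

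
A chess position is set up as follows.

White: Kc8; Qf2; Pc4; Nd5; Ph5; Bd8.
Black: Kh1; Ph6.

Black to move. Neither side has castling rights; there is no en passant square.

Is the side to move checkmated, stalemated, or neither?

Black to move; black king on h1.
In check: no.
King squares — g1: attacked by Qf2; g2: attacked by Qf2; h2: attacked by Qf2.
Legal moves for Black: none.
Not in check and no legal moves → stalemate.

stalemate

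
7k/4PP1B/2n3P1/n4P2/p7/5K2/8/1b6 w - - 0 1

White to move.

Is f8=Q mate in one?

yes

After f8=Q: black king on h8; in check: yes, from the white queen on f8.
King squares — g7: attacked by Qf8; h7: attacked by Pg6; g8: attacked by Bh7.
Black has no legal moves → checkmate.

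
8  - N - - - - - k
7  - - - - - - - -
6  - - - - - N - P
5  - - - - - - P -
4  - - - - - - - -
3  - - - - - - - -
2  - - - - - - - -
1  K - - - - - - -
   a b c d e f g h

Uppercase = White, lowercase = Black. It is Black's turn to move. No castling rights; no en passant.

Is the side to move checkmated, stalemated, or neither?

stalemate

Black to move; black king on h8.
In check: no.
King squares — g7: attacked by Ph6; h7: attacked by Nf6; g8: attacked by Nf6.
Legal moves for Black: none.
Not in check and no legal moves → stalemate.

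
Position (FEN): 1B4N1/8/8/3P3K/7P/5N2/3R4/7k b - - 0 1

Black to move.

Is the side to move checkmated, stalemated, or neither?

stalemate

Black to move; black king on h1.
In check: no.
King squares — g1: attacked by Nf3; g2: attacked by Rd2; h2: attacked by Rd2.
Legal moves for Black: none.
Not in check and no legal moves → stalemate.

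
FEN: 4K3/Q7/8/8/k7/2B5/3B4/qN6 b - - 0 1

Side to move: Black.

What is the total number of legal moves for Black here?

Black to move; king on a4.
In check: yes, from the white queen on a7.
Legal moves: Kb5, Kb3.
Count: 2.

2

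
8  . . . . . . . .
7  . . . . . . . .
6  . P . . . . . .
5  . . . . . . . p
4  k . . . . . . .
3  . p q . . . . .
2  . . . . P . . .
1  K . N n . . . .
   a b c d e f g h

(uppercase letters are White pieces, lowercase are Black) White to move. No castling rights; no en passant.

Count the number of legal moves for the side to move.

1

White to move; king on a1.
In check: yes, from the black queen on c3.
Legal moves: Kb1.
Count: 1.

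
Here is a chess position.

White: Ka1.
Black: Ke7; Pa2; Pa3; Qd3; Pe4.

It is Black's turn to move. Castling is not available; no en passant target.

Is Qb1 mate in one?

yes

After Qb1: white king on a1; in check: yes, from the black queen on b1.
King squares — b1: attacked by Pa2; a2: attacked by Qb1; b2: attacked by Qb1.
White has no legal moves → checkmate.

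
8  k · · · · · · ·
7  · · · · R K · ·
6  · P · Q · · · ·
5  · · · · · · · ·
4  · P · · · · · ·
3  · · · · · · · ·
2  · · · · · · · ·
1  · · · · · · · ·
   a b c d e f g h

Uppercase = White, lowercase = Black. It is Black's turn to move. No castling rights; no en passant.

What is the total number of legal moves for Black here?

0

Black to move; king on a8.
In check: no.
Legal moves: none.
Count: 0.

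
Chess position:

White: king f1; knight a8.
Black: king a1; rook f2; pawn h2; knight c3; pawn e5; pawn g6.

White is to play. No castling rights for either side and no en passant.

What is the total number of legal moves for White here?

2

White to move; king on f1.
In check: yes, from the black rook on f2.
Legal moves: Kxf2, Ke1.
Count: 2.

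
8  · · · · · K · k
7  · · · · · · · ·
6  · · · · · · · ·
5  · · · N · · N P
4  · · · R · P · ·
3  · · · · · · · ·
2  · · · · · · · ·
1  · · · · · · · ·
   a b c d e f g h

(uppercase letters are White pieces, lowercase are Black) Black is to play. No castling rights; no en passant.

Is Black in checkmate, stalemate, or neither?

Black to move; black king on h8.
In check: no.
King squares — g7: attacked by Kf8; h7: attacked by Ng5; g8: attacked by Kf8.
Legal moves for Black: none.
Not in check and no legal moves → stalemate.

stalemate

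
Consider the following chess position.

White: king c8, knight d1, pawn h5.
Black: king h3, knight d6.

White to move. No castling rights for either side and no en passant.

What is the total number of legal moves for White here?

4

White to move; king on c8.
In check: yes, from the black knight on d6.
Legal moves: Kd8, Kb8, Kd7, Kc7.
Count: 4.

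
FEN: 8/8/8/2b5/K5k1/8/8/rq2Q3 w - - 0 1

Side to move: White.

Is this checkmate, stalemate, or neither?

White to move; white king on a4.
In check: yes, from the black rook on a1.
King squares — a3: attacked by Ra1; b3: attacked by Qb1; b4: attacked by Qb1; a5: attacked by Ra1; b5: attacked by Qb1.
Legal moves for White: none.
In check with no legal moves → checkmate.

checkmate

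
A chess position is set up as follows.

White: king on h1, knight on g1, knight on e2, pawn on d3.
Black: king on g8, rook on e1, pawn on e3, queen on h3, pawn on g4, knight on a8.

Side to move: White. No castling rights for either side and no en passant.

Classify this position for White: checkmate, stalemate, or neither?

checkmate

White to move; white king on h1.
In check: yes, from the black queen on h3.
King squares — g1: own knight; g2: attacked by Qh3; h2: attacked by Qh3.
Legal moves for White: none.
In check with no legal moves → checkmate.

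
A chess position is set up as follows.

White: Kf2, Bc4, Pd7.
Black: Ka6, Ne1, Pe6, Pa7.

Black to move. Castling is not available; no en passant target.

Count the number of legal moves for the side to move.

Black to move; king on a6.
In check: yes, from the white bishop on c4.
Legal moves: Kb7, Kb6, Ka5.
Count: 3.

3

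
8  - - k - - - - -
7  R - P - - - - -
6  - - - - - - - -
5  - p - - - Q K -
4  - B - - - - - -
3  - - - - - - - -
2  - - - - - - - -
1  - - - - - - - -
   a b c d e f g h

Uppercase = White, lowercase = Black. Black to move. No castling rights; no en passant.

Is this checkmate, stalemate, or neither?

Black to move; black king on c8.
In check: yes, from the white queen on f5.
King squares — b7: attacked by Ra7; c7: attacked by Ra7; d7: attacked by Qf5; b8: attacked by Pc7; d8: attacked by Pc7.
Legal moves for Black: none.
In check with no legal moves → checkmate.

checkmate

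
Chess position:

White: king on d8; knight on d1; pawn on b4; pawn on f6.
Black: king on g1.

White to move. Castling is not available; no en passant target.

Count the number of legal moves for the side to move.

White to move; king on d8.
In check: no.
Legal moves: Ke8, Kc8, Ke7, Kd7, Kc7, Ne3, Nc3, Nf2, Nb2, f7, b5.
Count: 11.

11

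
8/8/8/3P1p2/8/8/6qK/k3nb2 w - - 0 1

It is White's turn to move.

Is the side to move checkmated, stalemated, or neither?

White to move; white king on h2.
In check: yes, from the black queen on g2.
King squares — g1: attacked by Qg2; h1: attacked by Qg2; g2: attacked by Ne1; g3: attacked by Qg2; h3: attacked by Qg2.
Legal moves for White: none.
In check with no legal moves → checkmate.

checkmate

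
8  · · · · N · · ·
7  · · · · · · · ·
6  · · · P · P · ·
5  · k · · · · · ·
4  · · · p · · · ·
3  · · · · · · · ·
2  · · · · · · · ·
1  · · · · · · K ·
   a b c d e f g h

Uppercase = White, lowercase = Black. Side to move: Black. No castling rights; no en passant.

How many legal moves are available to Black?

Black to move; king on b5.
In check: no.
Legal moves: Kc6, Kb6, Ka6, Kc5, Ka5, Kc4, Kb4, Ka4, d3.
Count: 9.

9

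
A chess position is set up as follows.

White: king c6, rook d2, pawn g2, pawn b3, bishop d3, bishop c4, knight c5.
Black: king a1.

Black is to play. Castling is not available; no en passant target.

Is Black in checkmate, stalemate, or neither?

stalemate

Black to move; black king on a1.
In check: no.
King squares — b1: attacked by Bd3; a2: attacked by Rd2; b2: attacked by Rd2.
Legal moves for Black: none.
Not in check and no legal moves → stalemate.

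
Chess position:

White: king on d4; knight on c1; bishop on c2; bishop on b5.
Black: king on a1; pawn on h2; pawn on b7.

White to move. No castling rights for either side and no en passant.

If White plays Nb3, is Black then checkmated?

no

After Nb3: black king on a1; in check: yes, from the white knight on b3.
Black has 2 legal replies: Kb2, Ka2.
In check but a legal move exists → not checkmate.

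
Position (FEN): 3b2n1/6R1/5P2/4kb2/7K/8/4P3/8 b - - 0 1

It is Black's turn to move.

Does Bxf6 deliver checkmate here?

no

After Bxf6: white king on h4; in check: yes, from the black bishop on f6.
White has 3 legal replies: Kh5, Kg3, Rg5.
In check but a legal move exists → not checkmate.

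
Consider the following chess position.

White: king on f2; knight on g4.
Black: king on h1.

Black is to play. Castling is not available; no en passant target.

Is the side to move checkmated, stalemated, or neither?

stalemate

Black to move; black king on h1.
In check: no.
King squares — g1: attacked by Kf2; g2: attacked by Kf2; h2: attacked by Ng4.
Legal moves for Black: none.
Not in check and no legal moves → stalemate.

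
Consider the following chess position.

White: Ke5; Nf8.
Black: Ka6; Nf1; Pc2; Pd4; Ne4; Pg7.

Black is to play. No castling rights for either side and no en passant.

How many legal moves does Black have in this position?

24

Black to move; king on a6.
In check: no.
Legal moves: Kb7, Ka7, Kb6, Kb5, Ka5, Nf6, Nd6, Ng5, Nc5, Neg3, Nc3, Nf2, Ned2, Nfg3, Ne3, Nh2, Nfd2, g6, d3, c1=Q, c1=R, c1=B, c1=N, g5.
Count: 24.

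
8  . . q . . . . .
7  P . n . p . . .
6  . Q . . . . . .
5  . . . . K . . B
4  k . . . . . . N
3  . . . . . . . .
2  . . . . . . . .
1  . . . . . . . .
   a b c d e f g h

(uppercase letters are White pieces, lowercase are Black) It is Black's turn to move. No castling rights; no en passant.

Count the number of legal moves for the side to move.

Black to move; king on a4.
In check: no.
Legal moves: Qh8+, Qg8, Qf8, Qe8, Qd8, Qb8, Qa8, Qd7, Qb7, Qe6+, Qa6, Qf5+, Qg4, Qh3, Ne8, Na8, Ne6, Na6, Nd5, Nb5, Ka3, e6.
Count: 22.

22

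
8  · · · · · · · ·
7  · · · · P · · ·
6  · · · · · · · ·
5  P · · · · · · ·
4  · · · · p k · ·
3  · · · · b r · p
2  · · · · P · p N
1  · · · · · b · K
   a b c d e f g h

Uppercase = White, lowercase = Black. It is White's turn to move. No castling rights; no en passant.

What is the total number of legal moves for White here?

0

White to move; king on h1.
In check: yes, from the black pawn on g2.
Legal moves: none.
Count: 0.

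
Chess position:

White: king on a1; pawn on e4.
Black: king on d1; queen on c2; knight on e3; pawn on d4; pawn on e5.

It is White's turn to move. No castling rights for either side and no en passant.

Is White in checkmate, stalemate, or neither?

White to move; white king on a1.
In check: no.
King squares — b1: attacked by Qc2; a2: attacked by Qc2; b2: attacked by Qc2.
Legal moves for White: none.
Not in check and no legal moves → stalemate.

stalemate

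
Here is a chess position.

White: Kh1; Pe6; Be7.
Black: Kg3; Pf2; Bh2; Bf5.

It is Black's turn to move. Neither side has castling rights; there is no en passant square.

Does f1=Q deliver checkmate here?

yes

After f1=Q: white king on h1; in check: yes, from the black queen on f1.
King squares — g1: attacked by Qf1; g2: attacked by Qf1; h2: attacked by Kg3.
White has no legal moves → checkmate.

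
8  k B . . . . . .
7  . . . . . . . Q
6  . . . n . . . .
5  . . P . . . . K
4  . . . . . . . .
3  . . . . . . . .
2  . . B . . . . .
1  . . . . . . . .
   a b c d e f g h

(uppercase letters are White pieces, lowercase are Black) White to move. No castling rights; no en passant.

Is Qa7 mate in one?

After Qa7: black king on a8; in check: yes, from the white queen on a7.
King squares — a7: attacked by Bb8; b7: attacked by Qa7; b8: attacked by Qa7.
Black has no legal moves → checkmate.

yes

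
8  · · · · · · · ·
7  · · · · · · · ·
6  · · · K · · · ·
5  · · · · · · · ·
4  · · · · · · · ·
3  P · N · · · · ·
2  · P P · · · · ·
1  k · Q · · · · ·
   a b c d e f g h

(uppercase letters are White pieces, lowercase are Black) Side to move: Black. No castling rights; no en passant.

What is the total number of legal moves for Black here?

0

Black to move; king on a1.
In check: yes, from the white queen on c1.
Legal moves: none.
Count: 0.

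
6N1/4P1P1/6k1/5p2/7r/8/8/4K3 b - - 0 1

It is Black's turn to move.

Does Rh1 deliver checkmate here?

no

After Rh1: white king on e1; in check: yes, from the black rook on h1.
White has 3 legal replies: Kf2, Ke2, Kd2.
In check but a legal move exists → not checkmate.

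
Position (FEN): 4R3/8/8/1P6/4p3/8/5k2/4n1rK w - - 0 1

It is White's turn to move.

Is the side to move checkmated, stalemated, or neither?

neither

White to move; white king on h1.
In check: yes, from the black rook on g1.
Legal moves for White: Kh2.
White is in check but has 1 legal move → neither.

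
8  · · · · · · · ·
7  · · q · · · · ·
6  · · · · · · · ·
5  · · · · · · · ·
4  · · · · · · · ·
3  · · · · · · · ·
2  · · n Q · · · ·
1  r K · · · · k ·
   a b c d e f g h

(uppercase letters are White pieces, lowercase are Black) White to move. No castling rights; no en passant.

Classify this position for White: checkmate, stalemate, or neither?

neither

White to move; white king on b1.
In check: yes, from the black rook on a1.
Legal moves for White: Kb2.
White is in check but has 1 legal move → neither.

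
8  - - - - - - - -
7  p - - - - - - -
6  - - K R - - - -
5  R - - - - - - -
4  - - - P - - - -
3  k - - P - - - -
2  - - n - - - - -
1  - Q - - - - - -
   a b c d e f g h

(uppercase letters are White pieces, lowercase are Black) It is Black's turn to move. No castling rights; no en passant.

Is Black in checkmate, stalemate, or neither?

checkmate

Black to move; black king on a3.
In check: yes, from the white rook on a5.
King squares — a2: attacked by Qb1; b2: attacked by Qb1; b3: attacked by Qb1; a4: attacked by Ra5; b4: attacked by Qb1.
Legal moves for Black: none.
In check with no legal moves → checkmate.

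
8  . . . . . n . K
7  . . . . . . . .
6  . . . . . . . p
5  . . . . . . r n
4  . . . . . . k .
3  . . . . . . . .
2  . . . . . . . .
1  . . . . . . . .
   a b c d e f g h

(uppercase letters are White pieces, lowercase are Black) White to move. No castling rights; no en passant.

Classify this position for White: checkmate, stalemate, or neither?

stalemate

White to move; white king on h8.
In check: no.
King squares — g7: attacked by Rg5; h7: attacked by Nf8; g8: attacked by Rg5.
Legal moves for White: none.
Not in check and no legal moves → stalemate.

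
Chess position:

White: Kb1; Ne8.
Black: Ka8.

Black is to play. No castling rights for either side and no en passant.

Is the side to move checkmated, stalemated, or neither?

Black to move; black king on a8.
In check: no.
Legal moves for Black: Kb8, Kb7, Ka7.
Black has 3 legal moves and is not in check → neither.

neither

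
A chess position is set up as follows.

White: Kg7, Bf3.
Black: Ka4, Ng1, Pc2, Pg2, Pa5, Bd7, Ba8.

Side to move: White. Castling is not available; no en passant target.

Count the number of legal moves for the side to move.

White to move; king on g7.
In check: no.
Legal moves: Kh8, Kg8, Kf8, Kh7, Kf7, Kh6, Kg6, Kf6, Bxa8, Bb7, Bc6+, Bh5, Bd5, Bg4, Be4, Bxg2, Be2, Bd1.
Count: 18.

18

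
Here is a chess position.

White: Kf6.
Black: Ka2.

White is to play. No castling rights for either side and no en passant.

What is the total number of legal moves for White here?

White to move; king on f6.
In check: no.
Legal moves: Kg7, Kf7, Ke7, Kg6, Ke6, Kg5, Kf5, Ke5.
Count: 8.

8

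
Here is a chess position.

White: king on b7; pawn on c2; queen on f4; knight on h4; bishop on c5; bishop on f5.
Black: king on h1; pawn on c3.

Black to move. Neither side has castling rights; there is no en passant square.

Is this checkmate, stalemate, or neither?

Black to move; black king on h1.
In check: no.
King squares — g1: attacked by Bc5; g2: attacked by Nh4; h2: attacked by Qf4.
Legal moves for Black: none.
Not in check and no legal moves → stalemate.

stalemate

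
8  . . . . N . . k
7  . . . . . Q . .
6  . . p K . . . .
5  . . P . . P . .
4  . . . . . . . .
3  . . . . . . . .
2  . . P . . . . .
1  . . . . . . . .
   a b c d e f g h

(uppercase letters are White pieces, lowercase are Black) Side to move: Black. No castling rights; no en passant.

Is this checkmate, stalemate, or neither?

Black to move; black king on h8.
In check: no.
King squares — g7: attacked by Qf7; h7: attacked by Qf7; g8: attacked by Qf7.
Legal moves for Black: none.
Not in check and no legal moves → stalemate.

stalemate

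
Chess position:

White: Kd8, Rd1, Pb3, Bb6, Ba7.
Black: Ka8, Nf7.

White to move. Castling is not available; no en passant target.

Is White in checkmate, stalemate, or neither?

White to move; white king on d8.
In check: yes, from the black knight on f7.
Legal moves for White: Ke8, Kc8, Ke7, Kd7, Kc7.
White is in check but has 5 legal moves → neither.

neither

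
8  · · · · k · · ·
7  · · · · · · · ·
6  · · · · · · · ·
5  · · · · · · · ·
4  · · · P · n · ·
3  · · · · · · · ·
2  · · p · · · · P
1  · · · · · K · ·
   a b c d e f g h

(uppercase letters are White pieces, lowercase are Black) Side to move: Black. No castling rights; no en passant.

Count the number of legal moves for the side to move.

Black to move; king on e8.
In check: no.
Legal moves: Kf8, Kd8, Kf7, Ke7, Kd7, Ng6, Ne6, Nh5, Nd5, Nh3, Nd3, Ng2, Ne2, c1=Q+, c1=R+, c1=B, c1=N.
Count: 17.

17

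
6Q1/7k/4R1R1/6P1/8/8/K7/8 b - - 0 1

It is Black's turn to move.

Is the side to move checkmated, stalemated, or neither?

checkmate

Black to move; black king on h7.
In check: yes, from the white queen on g8.
King squares — g6: attacked by Re6; h6: attacked by Pg5; g7: attacked by Rg6; g8: attacked by Rg6; h8: attacked by Qg8.
Legal moves for Black: none.
In check with no legal moves → checkmate.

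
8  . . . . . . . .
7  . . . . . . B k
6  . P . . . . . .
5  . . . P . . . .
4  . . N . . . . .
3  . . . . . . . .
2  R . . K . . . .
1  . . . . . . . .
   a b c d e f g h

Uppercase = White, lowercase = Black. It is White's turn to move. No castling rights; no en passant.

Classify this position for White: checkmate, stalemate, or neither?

neither

White to move; white king on d2.
In check: no.
Legal moves for White include: Bh8, Bf8, Bh6, Bf6, Be5, Bd4, Bc3, Bb2, Ba1, Nd6, Ne5, Na5, Ne3, Na3, Nb2, Ke3, Kd3, Kc3, ... (list truncated; more exist).
White has legal moves and is not in check → neither.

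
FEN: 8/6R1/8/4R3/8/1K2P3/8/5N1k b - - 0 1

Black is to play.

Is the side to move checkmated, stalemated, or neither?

stalemate

Black to move; black king on h1.
In check: no.
King squares — g1: attacked by Rg7; g2: attacked by Rg7; h2: attacked by Nf1.
Legal moves for Black: none.
Not in check and no legal moves → stalemate.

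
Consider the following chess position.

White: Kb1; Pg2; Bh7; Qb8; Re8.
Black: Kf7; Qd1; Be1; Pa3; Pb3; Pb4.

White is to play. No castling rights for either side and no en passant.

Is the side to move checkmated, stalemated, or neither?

White to move; white king on b1.
In check: yes, from the black queen on d1.
King squares — a1: attacked by Qd1; c1: attacked by Qd1; a2: attacked by Pb3; b2: attacked by Pa3; c2: attacked by Qd1.
Legal moves for White: none.
In check with no legal moves → checkmate.

checkmate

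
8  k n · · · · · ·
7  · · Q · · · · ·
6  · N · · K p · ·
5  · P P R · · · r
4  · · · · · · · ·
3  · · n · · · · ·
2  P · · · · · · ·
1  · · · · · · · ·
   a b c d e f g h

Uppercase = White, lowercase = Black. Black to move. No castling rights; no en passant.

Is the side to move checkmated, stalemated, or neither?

Black to move; black king on a8.
In check: yes, from the white knight on b6.
King squares — a7: attacked by Qc7; b7: attacked by Qc7; b8: own knight.
Legal moves for Black: none.
In check with no legal moves → checkmate.

checkmate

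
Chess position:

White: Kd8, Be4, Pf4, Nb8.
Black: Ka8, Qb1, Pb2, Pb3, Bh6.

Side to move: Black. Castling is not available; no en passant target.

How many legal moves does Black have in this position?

3

Black to move; king on a8.
In check: yes, from the white bishop on e4.
Legal moves: Kxb8, Ka7, Qxe4.
Count: 3.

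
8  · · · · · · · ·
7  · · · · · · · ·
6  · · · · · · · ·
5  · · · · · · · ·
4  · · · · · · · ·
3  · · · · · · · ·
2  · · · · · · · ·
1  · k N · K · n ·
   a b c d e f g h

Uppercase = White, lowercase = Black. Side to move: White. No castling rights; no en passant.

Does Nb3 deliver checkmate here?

After Nb3: black king on b1; in check: no.
Black is not in check, so this cannot be checkmate.

no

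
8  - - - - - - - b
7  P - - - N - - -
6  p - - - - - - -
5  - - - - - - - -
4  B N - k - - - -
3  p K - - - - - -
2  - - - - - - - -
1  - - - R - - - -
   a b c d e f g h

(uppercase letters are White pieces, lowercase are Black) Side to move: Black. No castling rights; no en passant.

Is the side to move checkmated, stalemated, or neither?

neither

Black to move; black king on d4.
In check: yes, from the white rook on d1.
Legal moves for Black: Ke5, Kc5, Ke4, Ke3.
Black is in check but has 4 legal moves → neither.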